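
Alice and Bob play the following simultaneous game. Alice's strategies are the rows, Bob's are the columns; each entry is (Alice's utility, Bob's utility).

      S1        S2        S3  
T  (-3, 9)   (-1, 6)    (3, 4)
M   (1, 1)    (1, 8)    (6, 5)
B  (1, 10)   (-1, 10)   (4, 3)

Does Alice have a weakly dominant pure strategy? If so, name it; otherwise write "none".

M vs T: S1: 1>-3, S2: 1>-1, S3: 6>3.
M vs B: S1: 1=1, S2: 1>-1, S3: 6>4.
M is at least as good as every other strategy against every opponent action, so it is weakly dominant.

M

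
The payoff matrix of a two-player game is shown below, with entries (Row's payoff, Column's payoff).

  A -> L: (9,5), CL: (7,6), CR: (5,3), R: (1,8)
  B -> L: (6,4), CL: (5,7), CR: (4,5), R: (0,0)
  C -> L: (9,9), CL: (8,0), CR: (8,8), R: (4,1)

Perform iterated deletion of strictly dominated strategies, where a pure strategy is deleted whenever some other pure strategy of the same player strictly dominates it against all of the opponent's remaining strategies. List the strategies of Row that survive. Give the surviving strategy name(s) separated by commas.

A, C

Row's strategy B is strictly dominated by A (L: 9>6, CL: 7>5, CR: 5>4, R: 1>0) and is removed.
Column's strategy CL is strictly dominated by R (A: 8>6, C: 1>0) and is removed.
Column CR is eliminated: L beats it against every remaining row (A: 5>3, C: 9>8).
Among the remaining strategies, none is strictly dominated by another pure strategy of the same player, so the elimination stops.
Surviving strategies — Row: {A, C}; Column: {L, R}.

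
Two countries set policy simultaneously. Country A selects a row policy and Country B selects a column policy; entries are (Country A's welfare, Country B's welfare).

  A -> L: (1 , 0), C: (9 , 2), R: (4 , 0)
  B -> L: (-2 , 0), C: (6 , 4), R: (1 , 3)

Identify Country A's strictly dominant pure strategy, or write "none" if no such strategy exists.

A vs B: L: 1>-2, C: 9>6, R: 4>1.
A strictly beats every other strategy against every opponent action, so it is strictly dominant.

A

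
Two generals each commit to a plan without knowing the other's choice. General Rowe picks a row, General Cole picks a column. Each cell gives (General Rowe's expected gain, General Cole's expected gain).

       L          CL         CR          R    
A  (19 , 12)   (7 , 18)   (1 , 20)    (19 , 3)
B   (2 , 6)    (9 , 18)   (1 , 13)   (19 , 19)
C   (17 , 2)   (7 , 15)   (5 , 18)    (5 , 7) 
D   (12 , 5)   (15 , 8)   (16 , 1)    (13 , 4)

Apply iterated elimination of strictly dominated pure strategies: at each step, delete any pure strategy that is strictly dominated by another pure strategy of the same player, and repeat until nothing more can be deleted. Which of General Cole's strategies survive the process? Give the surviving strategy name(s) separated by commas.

For General Cole, CL strictly dominates L on the remaining rows (A: 18>12, B: 18>6, C: 15>2, D: 8>5); eliminate L.
General Rowe's strategy C is strictly dominated by D (CL: 15>7, CR: 16>5, R: 13>5) and is removed.
Among the remaining strategies, none is strictly dominated by another pure strategy of the same player, so the elimination stops.
Surviving strategies — General Rowe: {A, B, D}; General Cole: {CL, CR, R}.

CL, CR, R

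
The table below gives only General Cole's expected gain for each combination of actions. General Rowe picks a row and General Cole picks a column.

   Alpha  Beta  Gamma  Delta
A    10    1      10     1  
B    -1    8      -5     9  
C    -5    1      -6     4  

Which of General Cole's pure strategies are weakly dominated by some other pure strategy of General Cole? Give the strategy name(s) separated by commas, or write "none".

Alpha: no other strategy beats it everywhere (Beta at A (10>1); Gamma at B (-1>-5); Delta at A (10>1)).
Delta weakly dominates Beta — A: 1=1, B: 9>8, C: 4>1.
Gamma: dominated, since Alpha does at least as well everywhere (A: 10=10, B: -1>-5, C: -5>-6).
Nothing dominates Delta: Alpha at B (9>-1); Beta at B (9>8); Gamma at B (9>-5).

Beta, Gamma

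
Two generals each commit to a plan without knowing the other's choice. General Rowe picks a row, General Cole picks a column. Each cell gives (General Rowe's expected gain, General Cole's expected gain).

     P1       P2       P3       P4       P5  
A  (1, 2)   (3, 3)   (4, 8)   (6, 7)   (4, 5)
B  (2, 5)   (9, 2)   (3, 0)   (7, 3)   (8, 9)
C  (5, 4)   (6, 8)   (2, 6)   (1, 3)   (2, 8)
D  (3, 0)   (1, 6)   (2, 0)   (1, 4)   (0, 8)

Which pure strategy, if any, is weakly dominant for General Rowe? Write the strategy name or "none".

none

A fails to dominate B at P1 (1<2).
B fails to dominate A at P3 (3<4).
C fails to dominate A at P3 (2<4).
D fails to dominate A at P2 (1<3).
No single strategy dominates all the others.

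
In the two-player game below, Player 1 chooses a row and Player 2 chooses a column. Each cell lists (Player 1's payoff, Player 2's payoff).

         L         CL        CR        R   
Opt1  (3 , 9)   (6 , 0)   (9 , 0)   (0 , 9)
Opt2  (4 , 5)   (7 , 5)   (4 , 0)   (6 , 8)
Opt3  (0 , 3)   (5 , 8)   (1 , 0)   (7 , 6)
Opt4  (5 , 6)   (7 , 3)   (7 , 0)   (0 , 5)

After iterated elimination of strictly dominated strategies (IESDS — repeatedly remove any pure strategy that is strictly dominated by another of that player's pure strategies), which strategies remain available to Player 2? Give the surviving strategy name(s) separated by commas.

Player 2's strategy CR is strictly dominated by L (Opt1: 9>0, Opt2: 5>0, Opt3: 3>0, Opt4: 6>0) and is removed.
Player 1's strategy Opt1 is strictly dominated by Opt2 (L: 4>3, CL: 7>6, R: 6>0) and is removed.
Among the remaining strategies, none is strictly dominated by another pure strategy of the same player, so the elimination stops.
Surviving strategies — Player 1: {Opt2, Opt3, Opt4}; Player 2: {L, CL, R}.

L, CL, R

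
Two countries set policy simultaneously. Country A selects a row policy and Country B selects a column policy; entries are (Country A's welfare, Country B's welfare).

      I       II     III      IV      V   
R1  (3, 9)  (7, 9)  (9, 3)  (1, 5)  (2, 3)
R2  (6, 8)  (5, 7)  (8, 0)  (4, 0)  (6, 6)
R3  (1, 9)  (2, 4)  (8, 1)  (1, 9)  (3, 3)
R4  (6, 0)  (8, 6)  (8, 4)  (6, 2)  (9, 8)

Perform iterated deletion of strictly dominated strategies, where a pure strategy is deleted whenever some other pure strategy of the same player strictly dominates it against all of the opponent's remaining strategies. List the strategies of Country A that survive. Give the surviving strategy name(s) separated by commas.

R2, R4

For Country B, II strictly dominates III on the remaining rows (R1: 9>3, R2: 7>0, R3: 4>1, R4: 6>4); eliminate III.
Row R1 is eliminated: R4 beats it against every remaining column (I: 6>3, II: 8>7, IV: 6>1, V: 9>2).
Country A's strategy R3 is strictly dominated by R2 (I: 6>1, II: 5>2, IV: 4>1, V: 6>3) and is removed.
For Country B, II strictly dominates IV on the remaining rows (R2: 7>0, R4: 6>2); eliminate IV.
Among the remaining strategies, none is strictly dominated by another pure strategy of the same player, so the elimination stops.
Surviving strategies — Country A: {R2, R4}; Country B: {I, II, V}.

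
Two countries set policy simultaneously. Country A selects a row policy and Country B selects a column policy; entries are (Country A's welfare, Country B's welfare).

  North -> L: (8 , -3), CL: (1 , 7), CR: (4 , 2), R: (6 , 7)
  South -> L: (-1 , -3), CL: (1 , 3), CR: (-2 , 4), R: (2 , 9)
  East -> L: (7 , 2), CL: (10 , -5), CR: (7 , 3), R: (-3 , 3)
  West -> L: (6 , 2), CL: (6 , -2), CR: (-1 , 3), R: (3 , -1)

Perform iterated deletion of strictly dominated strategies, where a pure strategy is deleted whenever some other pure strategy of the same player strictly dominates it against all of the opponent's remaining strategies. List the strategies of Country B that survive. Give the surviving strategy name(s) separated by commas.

CL, CR, R

Row South is eliminated: West beats it against every remaining column (L: 6>-1, CL: 6>1, CR: -1>-2, R: 3>2).
Country B's strategy L is strictly dominated by CR (North: 2>-3, East: 3>2, West: 3>2) and is removed.
Among the remaining strategies, none is strictly dominated by another pure strategy of the same player, so the elimination stops.
Surviving strategies — Country A: {North, East, West}; Country B: {CL, CR, R}.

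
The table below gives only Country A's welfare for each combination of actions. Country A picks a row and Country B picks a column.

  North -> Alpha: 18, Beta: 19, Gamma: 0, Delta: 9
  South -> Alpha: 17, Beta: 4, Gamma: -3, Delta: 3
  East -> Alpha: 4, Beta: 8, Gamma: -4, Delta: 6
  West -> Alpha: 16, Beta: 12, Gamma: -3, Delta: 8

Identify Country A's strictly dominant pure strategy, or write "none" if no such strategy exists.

North

North vs South: Alpha: 18>17, Beta: 19>4, Gamma: 0>-3, Delta: 9>3.
North vs East: Alpha: 18>4, Beta: 19>8, Gamma: 0>-4, Delta: 9>6.
North vs West: Alpha: 18>16, Beta: 19>12, Gamma: 0>-3, Delta: 9>8.
North strictly beats every other strategy against every opponent action, so it is strictly dominant.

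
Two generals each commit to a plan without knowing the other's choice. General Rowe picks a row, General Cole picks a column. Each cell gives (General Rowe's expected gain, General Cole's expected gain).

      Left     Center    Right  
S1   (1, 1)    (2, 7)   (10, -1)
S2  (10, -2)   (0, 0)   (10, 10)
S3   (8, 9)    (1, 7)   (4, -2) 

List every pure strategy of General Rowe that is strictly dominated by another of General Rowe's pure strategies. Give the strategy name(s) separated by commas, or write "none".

S1: no other strategy beats it everywhere (S2 at Center (2>0); S3 at Center (2>1)).
S2 is not dominated — it holds its own against S1 at Left (10>1); S3 at Left (10>8).
S3: no other strategy beats it everywhere (S1 at Left (8>1); S2 at Center (1>0)).

none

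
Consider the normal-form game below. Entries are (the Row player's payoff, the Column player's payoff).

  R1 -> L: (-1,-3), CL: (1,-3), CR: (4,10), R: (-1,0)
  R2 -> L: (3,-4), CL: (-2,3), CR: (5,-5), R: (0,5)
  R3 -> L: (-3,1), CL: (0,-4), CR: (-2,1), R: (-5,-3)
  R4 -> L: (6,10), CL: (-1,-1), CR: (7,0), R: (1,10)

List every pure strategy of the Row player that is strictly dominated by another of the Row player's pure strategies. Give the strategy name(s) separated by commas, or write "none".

Nothing dominates R1: R2 at CL (1>-2); R3 at L (-1>-3); R4 at CL (1>-1).
R2: dominated, since R4 does at least as well everywhere (L: 6>3, CL: -1>-2, CR: 7>5, R: 1>0).
R3 is strictly dominated by R1 (L: -1>-3, CL: 1>0, CR: 4>-2, R: -1>-5).
Nothing dominates R4: R1 at L (6>-1); R2 at L (6>3); R3 at L (6>-3).

R2, R3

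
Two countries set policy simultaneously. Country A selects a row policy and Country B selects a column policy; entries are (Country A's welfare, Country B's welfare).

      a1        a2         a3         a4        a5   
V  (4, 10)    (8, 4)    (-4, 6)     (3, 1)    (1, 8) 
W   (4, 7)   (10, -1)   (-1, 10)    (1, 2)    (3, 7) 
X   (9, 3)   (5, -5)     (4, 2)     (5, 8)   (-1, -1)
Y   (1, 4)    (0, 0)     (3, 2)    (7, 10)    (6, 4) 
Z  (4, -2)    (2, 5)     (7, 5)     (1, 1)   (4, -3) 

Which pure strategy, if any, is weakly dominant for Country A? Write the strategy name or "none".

none

V fails to dominate W at a2 (8<10).
W fails to dominate V at a4 (1<3).
X fails to dominate V at a2 (5<8).
Y fails to dominate V at a1 (1<4).
Z fails to dominate V at a2 (2<8).
No single strategy dominates all the others.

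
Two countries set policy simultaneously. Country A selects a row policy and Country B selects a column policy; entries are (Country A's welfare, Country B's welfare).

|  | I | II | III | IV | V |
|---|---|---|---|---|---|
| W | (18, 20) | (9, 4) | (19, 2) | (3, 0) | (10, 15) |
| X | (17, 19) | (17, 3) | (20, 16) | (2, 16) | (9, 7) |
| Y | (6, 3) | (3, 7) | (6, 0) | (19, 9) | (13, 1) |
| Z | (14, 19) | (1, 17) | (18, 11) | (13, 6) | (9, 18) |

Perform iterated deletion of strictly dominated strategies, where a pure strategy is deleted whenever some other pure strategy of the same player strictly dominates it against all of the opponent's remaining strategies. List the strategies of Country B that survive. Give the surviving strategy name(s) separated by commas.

For Country B, I strictly dominates III on the remaining rows (W: 20>2, X: 19>16, Y: 3>0, Z: 19>11); eliminate III.
Country B's strategy V is strictly dominated by I (W: 20>15, X: 19>7, Y: 3>1, Z: 19>18) and is removed.
Among the remaining strategies, none is strictly dominated by another pure strategy of the same player, so the elimination stops.
Surviving strategies — Country A: {W, X, Y, Z}; Country B: {I, II, IV}.

I, II, IV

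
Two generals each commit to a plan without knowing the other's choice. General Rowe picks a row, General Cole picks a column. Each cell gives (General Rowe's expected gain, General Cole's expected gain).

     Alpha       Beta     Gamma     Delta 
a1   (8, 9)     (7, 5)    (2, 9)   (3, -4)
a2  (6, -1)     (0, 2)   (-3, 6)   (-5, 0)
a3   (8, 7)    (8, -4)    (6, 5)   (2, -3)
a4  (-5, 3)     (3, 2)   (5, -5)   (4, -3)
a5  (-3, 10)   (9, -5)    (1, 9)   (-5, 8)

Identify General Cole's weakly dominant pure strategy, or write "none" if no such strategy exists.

Alpha fails to dominate Beta at a2 (-1<2).
Beta fails to dominate Alpha at a1 (5<9).
Gamma fails to dominate Alpha at a3 (5<7).
Delta fails to dominate Alpha at a1 (-4<9).
No single strategy dominates all the others.

none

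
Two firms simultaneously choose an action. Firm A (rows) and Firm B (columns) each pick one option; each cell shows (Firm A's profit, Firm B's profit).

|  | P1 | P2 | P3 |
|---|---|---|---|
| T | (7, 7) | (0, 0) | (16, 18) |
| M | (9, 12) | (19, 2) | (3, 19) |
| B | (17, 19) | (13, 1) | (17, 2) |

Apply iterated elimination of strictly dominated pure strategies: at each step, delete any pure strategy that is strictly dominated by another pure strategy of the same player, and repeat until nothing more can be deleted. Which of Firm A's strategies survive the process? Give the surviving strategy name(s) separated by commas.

B

Firm A's strategy T is strictly dominated by B (P1: 17>7, P2: 13>0, P3: 17>16) and is removed.
Column P2 is eliminated: P1 beats it against every remaining row (M: 12>2, B: 19>1).
For Firm A, B strictly dominates M on the remaining columns (P1: 17>9, P3: 17>3); eliminate M.
Firm B's strategy P3 is strictly dominated by P1 (B: 19>2) and is removed.
Among the remaining strategies, none is strictly dominated by another pure strategy of the same player, so the elimination stops.
Surviving strategies — Firm A: {B}; Firm B: {P1}.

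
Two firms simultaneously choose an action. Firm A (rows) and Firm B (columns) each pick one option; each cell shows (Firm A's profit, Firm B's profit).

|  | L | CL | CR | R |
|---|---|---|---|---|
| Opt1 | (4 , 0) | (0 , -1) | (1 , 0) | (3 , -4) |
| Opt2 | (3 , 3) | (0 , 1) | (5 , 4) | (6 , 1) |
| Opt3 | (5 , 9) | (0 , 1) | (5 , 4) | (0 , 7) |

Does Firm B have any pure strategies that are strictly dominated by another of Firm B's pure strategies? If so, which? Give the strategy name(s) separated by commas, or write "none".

CL, R

Nothing dominates L: CL at Opt1 (0>-1); CR at Opt1 (0=0); R at Opt1 (0>-4).
CL: dominated, since L does at least as well everywhere (Opt1: 0>-1, Opt2: 3>1, Opt3: 9>1).
CR is not dominated — it holds its own against L at Opt1 (0=0); CL at Opt1 (0>-1); R at Opt1 (0>-4).
L strictly dominates R — Opt1: 0>-4, Opt2: 3>1, Opt3: 9>7.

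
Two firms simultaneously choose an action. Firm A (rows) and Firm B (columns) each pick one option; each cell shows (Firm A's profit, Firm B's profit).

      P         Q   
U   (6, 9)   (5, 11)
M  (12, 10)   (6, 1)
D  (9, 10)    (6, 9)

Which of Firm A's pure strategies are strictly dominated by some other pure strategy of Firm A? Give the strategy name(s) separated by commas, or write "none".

U: dominated, since M does at least as well everywhere (P: 12>6, Q: 6>5).
M: no other strategy beats it everywhere (U at P (12>6); D at P (12>9)).
D: no other strategy beats it everywhere (U at P (9>6); M at Q (6=6)).

U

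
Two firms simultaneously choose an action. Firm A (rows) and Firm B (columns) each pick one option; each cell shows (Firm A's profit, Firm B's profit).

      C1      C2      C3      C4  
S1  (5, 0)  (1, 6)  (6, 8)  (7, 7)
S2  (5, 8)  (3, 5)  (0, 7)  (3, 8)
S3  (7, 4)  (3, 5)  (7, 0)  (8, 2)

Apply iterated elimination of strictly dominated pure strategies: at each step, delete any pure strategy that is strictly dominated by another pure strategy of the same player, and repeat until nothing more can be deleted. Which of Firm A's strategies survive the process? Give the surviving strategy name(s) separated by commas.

Row S1 is eliminated: S3 beats it against every remaining column (C1: 7>5, C2: 3>1, C3: 7>6, C4: 8>7).
Firm B's strategy C3 is strictly dominated by C1 (S2: 8>7, S3: 4>0) and is removed.
Among the remaining strategies, none is strictly dominated by another pure strategy of the same player, so the elimination stops.
Surviving strategies — Firm A: {S2, S3}; Firm B: {C1, C2, C4}.

S2, S3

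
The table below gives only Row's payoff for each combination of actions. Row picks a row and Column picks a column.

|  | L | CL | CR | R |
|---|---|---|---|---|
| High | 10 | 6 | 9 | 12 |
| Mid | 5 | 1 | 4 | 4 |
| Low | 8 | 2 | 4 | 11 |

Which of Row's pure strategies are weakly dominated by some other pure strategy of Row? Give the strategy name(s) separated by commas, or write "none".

Mid, Low

High is not dominated — it holds its own against Mid at L (10>5); Low at L (10>8).
Mid is weakly dominated by High (L: 10>5, CL: 6>1, CR: 9>4, R: 12>4).
Low: dominated, since High does at least as well everywhere (L: 10>8, CL: 6>2, CR: 9>4, R: 12>11).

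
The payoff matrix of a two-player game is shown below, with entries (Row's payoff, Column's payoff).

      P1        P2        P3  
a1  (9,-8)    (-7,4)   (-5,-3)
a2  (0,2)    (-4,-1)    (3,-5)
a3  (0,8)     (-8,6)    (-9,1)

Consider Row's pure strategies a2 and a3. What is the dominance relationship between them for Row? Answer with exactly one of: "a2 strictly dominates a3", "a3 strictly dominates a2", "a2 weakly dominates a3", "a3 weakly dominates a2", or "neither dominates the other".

a2 weakly dominates a3

a2's payoffs vs a3's, by Column's action — P1: 0=0, P2: -4>-8, P3: 3>-9.
a2 is at least as good everywhere and strictly better somewhere (tied only at P1), so a2 weakly but not strictly dominates a3.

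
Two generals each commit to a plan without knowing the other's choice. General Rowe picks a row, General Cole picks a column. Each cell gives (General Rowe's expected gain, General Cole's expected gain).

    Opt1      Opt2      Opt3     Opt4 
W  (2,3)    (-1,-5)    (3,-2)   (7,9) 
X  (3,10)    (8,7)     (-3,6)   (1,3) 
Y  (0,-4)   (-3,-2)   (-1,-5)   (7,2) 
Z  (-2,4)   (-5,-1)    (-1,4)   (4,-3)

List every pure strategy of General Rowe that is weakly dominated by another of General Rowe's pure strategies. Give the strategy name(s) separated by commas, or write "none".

Y, Z

W is not dominated — it holds its own against X at Opt3 (3>-3); Y at Opt1 (2>0); Z at Opt1 (2>-2).
Nothing dominates X: W at Opt1 (3>2); Y at Opt1 (3>0); Z at Opt1 (3>-2).
Y is weakly dominated by W (Opt1: 2>0, Opt2: -1>-3, Opt3: 3>-1, Opt4: 7=7).
Z is weakly dominated by W (Opt1: 2>-2, Opt2: -1>-5, Opt3: 3>-1, Opt4: 7>4).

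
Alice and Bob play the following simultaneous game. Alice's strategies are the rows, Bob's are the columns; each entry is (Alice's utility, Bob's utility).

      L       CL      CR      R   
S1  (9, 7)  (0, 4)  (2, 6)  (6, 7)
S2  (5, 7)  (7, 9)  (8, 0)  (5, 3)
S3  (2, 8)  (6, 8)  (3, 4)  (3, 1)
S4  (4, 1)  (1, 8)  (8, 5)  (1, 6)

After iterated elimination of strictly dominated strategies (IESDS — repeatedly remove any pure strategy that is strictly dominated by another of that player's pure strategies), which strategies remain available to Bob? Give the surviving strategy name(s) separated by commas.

Row S3 is eliminated: S2 beats it against every remaining column (L: 5>2, CL: 7>6, CR: 8>3, R: 5>3).
Column CR is eliminated: R beats it against every remaining row (S1: 7>6, S2: 3>0, S4: 6>5).
Row S4 is eliminated: S2 beats it against every remaining column (L: 5>4, CL: 7>1, R: 5>1).
Among the remaining strategies, none is strictly dominated by another pure strategy of the same player, so the elimination stops.
Surviving strategies — Alice: {S1, S2}; Bob: {L, CL, R}.

L, CL, R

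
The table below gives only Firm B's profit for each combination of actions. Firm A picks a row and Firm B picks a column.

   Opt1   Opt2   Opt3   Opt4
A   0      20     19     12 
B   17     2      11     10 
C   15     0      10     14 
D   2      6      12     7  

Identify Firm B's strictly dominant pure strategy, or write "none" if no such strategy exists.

none

Opt1 fails to dominate Opt2 at A (0<20).
Opt2 fails to dominate Opt1 at B (2<17).
Opt3 fails to dominate Opt1 at B (11<17).
Opt4 fails to dominate Opt1 at B (10<17).
No single strategy dominates all the others.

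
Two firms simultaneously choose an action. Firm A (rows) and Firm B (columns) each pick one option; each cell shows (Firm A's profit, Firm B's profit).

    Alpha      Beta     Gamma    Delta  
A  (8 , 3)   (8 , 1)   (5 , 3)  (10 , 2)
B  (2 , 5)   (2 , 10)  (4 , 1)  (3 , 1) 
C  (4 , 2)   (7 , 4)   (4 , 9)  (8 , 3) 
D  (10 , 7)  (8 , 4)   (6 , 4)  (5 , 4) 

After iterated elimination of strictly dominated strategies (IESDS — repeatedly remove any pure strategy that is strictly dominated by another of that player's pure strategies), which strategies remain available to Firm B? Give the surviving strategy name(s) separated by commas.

Row B is eliminated: A beats it against every remaining column (Alpha: 8>2, Beta: 8>2, Gamma: 5>4, Delta: 10>3).
For Firm A, A strictly dominates C on the remaining columns (Alpha: 8>4, Beta: 8>7, Gamma: 5>4, Delta: 10>8); eliminate C.
Column Beta is eliminated: Alpha beats it against every remaining row (A: 3>1, D: 7>4).
Column Delta is eliminated: Alpha beats it against every remaining row (A: 3>2, D: 7>4).
Firm A's strategy A is strictly dominated by D (Alpha: 10>8, Gamma: 6>5) and is removed.
Column Gamma is eliminated: Alpha beats it against every remaining row (D: 7>4).
Among the remaining strategies, none is strictly dominated by another pure strategy of the same player, so the elimination stops.
Surviving strategies — Firm A: {D}; Firm B: {Alpha}.

Alpha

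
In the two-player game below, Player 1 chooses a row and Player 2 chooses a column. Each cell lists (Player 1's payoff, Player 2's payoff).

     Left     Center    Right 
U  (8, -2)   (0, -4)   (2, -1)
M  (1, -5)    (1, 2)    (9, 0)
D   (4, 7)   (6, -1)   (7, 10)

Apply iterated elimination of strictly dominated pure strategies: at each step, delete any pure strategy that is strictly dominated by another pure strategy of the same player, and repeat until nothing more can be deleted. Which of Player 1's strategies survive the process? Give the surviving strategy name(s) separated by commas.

Player 2's strategy Left is strictly dominated by Right (U: -1>-2, M: 0>-5, D: 10>7) and is removed.
For Player 1, M strictly dominates U on the remaining columns (Center: 1>0, Right: 9>2); eliminate U.
Among the remaining strategies, none is strictly dominated by another pure strategy of the same player, so the elimination stops.
Surviving strategies — Player 1: {M, D}; Player 2: {Center, Right}.

M, D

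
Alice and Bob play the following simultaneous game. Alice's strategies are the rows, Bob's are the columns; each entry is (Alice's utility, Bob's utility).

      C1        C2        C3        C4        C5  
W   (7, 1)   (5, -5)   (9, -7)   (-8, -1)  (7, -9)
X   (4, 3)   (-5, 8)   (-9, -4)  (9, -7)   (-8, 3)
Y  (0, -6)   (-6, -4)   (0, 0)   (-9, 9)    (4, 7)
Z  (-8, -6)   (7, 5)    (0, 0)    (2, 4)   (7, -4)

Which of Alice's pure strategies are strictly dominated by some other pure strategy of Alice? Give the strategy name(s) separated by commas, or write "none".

Y

W is not dominated — it holds its own against X at C1 (7>4); Y at C1 (7>0); Z at C1 (7>-8).
Nothing dominates X: W at C4 (9>-8); Y at C1 (4>0); Z at C1 (4>-8).
Y: dominated, since W does at least as well everywhere (C1: 7>0, C2: 5>-6, C3: 9>0, C4: -8>-9, C5: 7>4).
Z is not dominated — it holds its own against W at C2 (7>5); X at C2 (7>-5); Y at C2 (7>-6).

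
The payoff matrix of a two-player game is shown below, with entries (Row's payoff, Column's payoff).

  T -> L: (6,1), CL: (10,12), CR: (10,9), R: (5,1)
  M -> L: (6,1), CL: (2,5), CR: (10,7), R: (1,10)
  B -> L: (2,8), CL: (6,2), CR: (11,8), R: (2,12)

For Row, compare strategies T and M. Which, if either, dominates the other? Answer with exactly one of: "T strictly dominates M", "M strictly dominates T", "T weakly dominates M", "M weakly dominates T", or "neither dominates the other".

T weakly dominates M

T's payoffs vs M's, by Column's action — L: 6=6, CL: 10>2, CR: 10=10, R: 5>1.
T is at least as good everywhere and strictly better somewhere (tied only at L, CR), so T weakly but not strictly dominates M.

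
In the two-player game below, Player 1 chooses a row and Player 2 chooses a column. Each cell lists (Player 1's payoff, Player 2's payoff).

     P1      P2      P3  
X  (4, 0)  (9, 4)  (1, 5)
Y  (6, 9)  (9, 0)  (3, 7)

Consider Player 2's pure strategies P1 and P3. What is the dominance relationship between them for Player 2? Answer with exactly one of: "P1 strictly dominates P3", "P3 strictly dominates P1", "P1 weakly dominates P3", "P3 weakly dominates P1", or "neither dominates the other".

P1's payoffs vs P3's, by Player 1's action — X: 0<5, Y: 9>7.
P1 does better at Y but worse at X; neither strategy dominates the other.

neither dominates the other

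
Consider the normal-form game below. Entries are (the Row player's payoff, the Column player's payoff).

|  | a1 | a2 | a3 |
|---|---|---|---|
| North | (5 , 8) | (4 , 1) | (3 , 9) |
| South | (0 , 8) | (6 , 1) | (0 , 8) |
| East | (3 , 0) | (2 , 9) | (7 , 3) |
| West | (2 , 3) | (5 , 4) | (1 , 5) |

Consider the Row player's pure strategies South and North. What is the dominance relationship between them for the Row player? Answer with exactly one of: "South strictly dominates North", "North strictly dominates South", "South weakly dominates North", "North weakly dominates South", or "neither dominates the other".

neither dominates the other

South's payoffs vs North's, by the Column player's action — a1: 0<5, a2: 6>4, a3: 0<3.
South does better at a2 but worse at a1, a3; neither strategy dominates the other.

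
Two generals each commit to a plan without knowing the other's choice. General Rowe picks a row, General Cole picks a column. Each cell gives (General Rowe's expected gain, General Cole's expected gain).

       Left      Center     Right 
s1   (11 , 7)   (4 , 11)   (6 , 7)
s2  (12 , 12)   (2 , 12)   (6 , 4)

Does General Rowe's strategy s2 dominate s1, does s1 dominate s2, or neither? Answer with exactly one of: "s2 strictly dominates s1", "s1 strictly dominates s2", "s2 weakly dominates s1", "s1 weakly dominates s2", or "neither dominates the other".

s2's payoffs vs s1's, by General Cole's action — Left: 12>11, Center: 2<4, Right: 6=6.
s2 does better at Left but worse at Center; neither strategy dominates the other.

neither dominates the other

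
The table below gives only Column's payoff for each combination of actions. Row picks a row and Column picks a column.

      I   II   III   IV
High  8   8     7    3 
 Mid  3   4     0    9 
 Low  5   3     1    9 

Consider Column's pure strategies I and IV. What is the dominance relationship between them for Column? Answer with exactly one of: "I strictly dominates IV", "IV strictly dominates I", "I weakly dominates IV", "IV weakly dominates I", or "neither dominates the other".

I's payoffs vs IV's, by Row's action — High: 8>3, Mid: 3<9, Low: 5<9.
I does better at High but worse at Mid, Low; neither strategy dominates the other.

neither dominates the other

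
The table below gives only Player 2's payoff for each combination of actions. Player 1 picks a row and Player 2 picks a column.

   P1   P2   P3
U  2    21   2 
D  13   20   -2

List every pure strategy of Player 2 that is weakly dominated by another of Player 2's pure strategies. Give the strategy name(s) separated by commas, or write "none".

P1: dominated, since P2 does at least as well everywhere (U: 21>2, D: 20>13).
Nothing dominates P2: P1 at U (21>2); P3 at U (21>2).
P1 weakly dominates P3 — U: 2=2, D: 13>-2.

P1, P3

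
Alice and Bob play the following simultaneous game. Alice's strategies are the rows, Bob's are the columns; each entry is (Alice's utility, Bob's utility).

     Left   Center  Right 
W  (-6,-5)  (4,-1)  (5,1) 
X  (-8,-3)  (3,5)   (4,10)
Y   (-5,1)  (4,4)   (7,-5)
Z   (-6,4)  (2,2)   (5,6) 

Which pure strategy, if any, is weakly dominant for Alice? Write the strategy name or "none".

Y

Y vs W: Left: -5>-6, Center: 4=4, Right: 7>5.
Y vs X: Left: -5>-8, Center: 4>3, Right: 7>4.
Y vs Z: Left: -5>-6, Center: 4>2, Right: 7>5.
Y is at least as good as every other strategy against every opponent action, so it is weakly dominant.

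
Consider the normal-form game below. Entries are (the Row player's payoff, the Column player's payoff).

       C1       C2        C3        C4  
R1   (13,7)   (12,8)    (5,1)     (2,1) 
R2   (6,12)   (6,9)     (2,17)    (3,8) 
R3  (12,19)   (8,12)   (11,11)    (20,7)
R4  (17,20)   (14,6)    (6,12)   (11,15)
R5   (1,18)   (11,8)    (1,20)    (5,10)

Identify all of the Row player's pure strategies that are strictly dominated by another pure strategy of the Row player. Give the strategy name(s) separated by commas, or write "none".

R4 strictly dominates R1 — C1: 17>13, C2: 14>12, C3: 6>5, C4: 11>2.
R3 strictly dominates R2 — C1: 12>6, C2: 8>6, C3: 11>2, C4: 20>3.
R3: no other strategy beats it everywhere (R1 at C3 (11>5); R2 at C1 (12>6); R4 at C3 (11>6); R5 at C1 (12>1)).
R4 is not dominated — it holds its own against R1 at C1 (17>13); R2 at C1 (17>6); R3 at C1 (17>12); R5 at C1 (17>1).
R5 is strictly dominated by R4 (C1: 17>1, C2: 14>11, C3: 6>1, C4: 11>5).

R1, R2, R5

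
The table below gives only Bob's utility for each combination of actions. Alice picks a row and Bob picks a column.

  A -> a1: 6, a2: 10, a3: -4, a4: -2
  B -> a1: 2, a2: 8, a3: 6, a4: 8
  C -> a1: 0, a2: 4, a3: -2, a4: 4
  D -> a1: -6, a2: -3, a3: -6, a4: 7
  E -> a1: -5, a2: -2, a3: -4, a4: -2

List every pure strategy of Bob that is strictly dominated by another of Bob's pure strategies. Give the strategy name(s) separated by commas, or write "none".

a1: dominated, since a2 does at least as well everywhere (A: 10>6, B: 8>2, C: 4>0, D: -3>-6, E: -2>-5).
a2 is not dominated — it holds its own against a1 at A (10>6); a3 at A (10>-4); a4 at A (10>-2).
a3: dominated, since a2 does at least as well everywhere (A: 10>-4, B: 8>6, C: 4>-2, D: -3>-6, E: -2>-4).
a4 is not dominated — it holds its own against a1 at B (8>2); a2 at B (8=8); a3 at A (-2>-4).

a1, a3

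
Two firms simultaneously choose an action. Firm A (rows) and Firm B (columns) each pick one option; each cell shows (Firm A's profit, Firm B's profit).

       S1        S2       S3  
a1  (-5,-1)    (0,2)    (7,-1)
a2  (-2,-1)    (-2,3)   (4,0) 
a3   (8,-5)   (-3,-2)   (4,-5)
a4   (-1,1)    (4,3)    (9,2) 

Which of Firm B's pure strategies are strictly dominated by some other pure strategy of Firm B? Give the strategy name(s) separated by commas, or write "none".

S1, S3

S2 strictly dominates S1 — a1: 2>-1, a2: 3>-1, a3: -2>-5, a4: 3>1.
Nothing dominates S2: S1 at a1 (2>-1); S3 at a1 (2>-1).
S3: dominated, since S2 does at least as well everywhere (a1: 2>-1, a2: 3>0, a3: -2>-5, a4: 3>2).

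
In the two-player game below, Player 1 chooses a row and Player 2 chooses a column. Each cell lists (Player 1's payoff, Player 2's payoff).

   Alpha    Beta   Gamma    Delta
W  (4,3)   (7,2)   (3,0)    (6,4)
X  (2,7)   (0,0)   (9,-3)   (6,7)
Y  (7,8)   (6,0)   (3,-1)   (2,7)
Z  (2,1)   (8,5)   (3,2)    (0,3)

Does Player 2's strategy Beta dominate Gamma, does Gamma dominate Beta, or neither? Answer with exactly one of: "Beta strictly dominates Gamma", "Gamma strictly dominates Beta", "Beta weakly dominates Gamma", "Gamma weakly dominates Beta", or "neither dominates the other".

Beta's payoffs vs Gamma's, by Player 1's action — W: 2>0, X: 0>-3, Y: 0>-1, Z: 5>2.
Beta gives a strictly higher payoff against each choice by Player 1, so Beta strictly dominates Gamma.

Beta strictly dominates Gamma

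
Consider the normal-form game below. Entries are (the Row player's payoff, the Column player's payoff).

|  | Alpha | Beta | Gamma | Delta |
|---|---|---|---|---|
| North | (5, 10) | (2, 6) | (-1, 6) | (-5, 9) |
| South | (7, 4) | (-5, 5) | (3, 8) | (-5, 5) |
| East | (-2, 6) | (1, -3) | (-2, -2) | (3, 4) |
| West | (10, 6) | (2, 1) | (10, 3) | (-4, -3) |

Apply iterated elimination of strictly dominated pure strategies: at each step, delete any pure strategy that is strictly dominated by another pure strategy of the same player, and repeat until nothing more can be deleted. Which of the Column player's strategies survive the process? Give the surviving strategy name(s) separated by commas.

Alpha

Row South is eliminated: West beats it against every remaining column (Alpha: 10>7, Beta: 2>-5, Gamma: 10>3, Delta: -4>-5).
For the Column player, Alpha strictly dominates Beta on the remaining rows (North: 10>6, East: 6>-3, West: 6>1); eliminate Beta.
Row North is eliminated: West beats it against every remaining column (Alpha: 10>5, Gamma: 10>-1, Delta: -4>-5).
For the Column player, Alpha strictly dominates Gamma on the remaining rows (East: 6>-2, West: 6>3); eliminate Gamma.
The Column player's strategy Delta is strictly dominated by Alpha (East: 6>4, West: 6>-3) and is removed.
Row East is eliminated: West beats it against every remaining column (Alpha: 10>-2).
Among the remaining strategies, none is strictly dominated by another pure strategy of the same player, so the elimination stops.
Surviving strategies — the Row player: {West}; the Column player: {Alpha}.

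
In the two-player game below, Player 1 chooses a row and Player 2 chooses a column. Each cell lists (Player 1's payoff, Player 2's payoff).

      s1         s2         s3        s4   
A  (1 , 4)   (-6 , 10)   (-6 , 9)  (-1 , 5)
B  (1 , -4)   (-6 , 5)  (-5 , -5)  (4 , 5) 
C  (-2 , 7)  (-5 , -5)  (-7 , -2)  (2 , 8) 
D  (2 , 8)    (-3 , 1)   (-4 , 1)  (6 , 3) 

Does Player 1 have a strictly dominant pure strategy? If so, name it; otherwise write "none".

D vs A: s1: 2>1, s2: -3>-6, s3: -4>-6, s4: 6>-1.
D vs B: s1: 2>1, s2: -3>-6, s3: -4>-5, s4: 6>4.
D vs C: s1: 2>-2, s2: -3>-5, s3: -4>-7, s4: 6>2.
D strictly beats every other strategy against every opponent action, so it is strictly dominant.

D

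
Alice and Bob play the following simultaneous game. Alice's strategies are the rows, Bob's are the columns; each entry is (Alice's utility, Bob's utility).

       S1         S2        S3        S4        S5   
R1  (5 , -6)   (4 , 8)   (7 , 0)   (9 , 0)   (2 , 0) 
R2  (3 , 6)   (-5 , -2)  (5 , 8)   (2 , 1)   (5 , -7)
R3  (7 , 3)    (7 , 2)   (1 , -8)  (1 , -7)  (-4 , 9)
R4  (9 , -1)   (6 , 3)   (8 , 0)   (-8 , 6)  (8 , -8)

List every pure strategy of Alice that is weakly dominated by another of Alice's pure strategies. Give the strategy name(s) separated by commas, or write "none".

none

Nothing dominates R1: R2 at S1 (5>3); R3 at S3 (7>1); R4 at S4 (9>-8).
R2 is not dominated — it holds its own against R1 at S5 (5>2); R3 at S3 (5>1); R4 at S4 (2>-8).
Nothing dominates R3: R1 at S1 (7>5); R2 at S1 (7>3); R4 at S2 (7>6).
Nothing dominates R4: R1 at S1 (9>5); R2 at S1 (9>3); R3 at S1 (9>7).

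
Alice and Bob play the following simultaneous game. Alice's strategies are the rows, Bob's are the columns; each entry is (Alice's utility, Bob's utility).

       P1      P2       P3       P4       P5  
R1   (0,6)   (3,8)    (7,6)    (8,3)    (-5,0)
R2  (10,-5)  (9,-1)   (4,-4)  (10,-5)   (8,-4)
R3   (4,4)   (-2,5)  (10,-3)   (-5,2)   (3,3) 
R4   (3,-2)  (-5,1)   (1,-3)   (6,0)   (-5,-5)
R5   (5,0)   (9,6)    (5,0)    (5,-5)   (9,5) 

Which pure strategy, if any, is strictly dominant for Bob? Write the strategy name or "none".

P2

P2 vs P1: R1: 8>6, R2: -1>-5, R3: 5>4, R4: 1>-2, R5: 6>0.
P2 vs P3: R1: 8>6, R2: -1>-4, R3: 5>-3, R4: 1>-3, R5: 6>0.
P2 vs P4: R1: 8>3, R2: -1>-5, R3: 5>2, R4: 1>0, R5: 6>-5.
P2 vs P5: R1: 8>0, R2: -1>-4, R3: 5>3, R4: 1>-5, R5: 6>5.
P2 strictly beats every other strategy against every opponent action, so it is strictly dominant.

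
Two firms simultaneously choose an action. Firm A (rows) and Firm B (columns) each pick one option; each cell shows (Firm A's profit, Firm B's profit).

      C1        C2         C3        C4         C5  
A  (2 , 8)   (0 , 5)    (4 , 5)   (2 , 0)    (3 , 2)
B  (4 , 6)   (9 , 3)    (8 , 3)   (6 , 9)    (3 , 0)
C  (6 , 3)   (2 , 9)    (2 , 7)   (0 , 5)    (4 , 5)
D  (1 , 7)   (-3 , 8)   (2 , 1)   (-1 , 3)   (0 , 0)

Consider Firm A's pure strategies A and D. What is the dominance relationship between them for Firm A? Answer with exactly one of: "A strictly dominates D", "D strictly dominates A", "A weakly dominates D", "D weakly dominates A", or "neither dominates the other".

Compare A to D across every action of Firm B: C1: 2>1, C2: 0>-3, C3: 4>2, C4: 2>-1, C5: 3>0.
Every comparison favours A, so A strictly dominates D.

A strictly dominates D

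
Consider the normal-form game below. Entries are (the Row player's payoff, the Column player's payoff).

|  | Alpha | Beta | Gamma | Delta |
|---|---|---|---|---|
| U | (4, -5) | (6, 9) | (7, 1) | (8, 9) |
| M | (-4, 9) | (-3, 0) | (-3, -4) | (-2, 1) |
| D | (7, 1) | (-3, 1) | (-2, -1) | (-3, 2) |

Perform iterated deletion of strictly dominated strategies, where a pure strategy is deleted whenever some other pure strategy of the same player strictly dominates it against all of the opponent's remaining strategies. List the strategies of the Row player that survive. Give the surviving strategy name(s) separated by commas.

For the Row player, U strictly dominates M on the remaining columns (Alpha: 4>-4, Beta: 6>-3, Gamma: 7>-3, Delta: 8>-2); eliminate M.
The Column player's strategy Alpha is strictly dominated by Delta (U: 9>-5, D: 2>1) and is removed.
Row D is eliminated: U beats it against every remaining column (Beta: 6>-3, Gamma: 7>-2, Delta: 8>-3).
Column Gamma is eliminated: Beta beats it against every remaining row (U: 9>1).
Among the remaining strategies, none is strictly dominated by another pure strategy of the same player, so the elimination stops.
Surviving strategies — the Row player: {U}; the Column player: {Beta, Delta}.

U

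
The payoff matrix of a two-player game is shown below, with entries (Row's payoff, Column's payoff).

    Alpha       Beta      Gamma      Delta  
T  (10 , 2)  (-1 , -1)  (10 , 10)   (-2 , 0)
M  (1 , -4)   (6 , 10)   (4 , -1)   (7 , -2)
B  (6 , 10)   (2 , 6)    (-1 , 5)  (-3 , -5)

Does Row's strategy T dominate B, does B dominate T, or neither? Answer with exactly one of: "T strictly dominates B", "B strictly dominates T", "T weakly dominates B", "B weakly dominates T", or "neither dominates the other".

Compare T to B across each opponent action: Alpha: 10>6, Beta: -1<2, Gamma: 10>-1, Delta: -2>-3.
T does better at Alpha, Gamma, Delta but worse at Beta; neither strategy dominates the other.

neither dominates the other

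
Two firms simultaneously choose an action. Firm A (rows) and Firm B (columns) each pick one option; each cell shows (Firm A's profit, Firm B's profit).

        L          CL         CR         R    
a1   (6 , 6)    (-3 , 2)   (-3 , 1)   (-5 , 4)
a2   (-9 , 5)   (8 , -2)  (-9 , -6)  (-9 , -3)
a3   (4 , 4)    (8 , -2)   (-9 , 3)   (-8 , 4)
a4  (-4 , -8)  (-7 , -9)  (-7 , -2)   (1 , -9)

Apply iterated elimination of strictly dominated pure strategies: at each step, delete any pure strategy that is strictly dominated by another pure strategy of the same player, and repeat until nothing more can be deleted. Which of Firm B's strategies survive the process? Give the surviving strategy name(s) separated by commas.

Column CL is eliminated: L beats it against every remaining row (a1: 6>2, a2: 5>-2, a3: 4>-2, a4: -8>-9).
For Firm A, a1 strictly dominates a2 on the remaining columns (L: 6>-9, CR: -3>-9, R: -5>-9); eliminate a2.
For Firm A, a1 strictly dominates a3 on the remaining columns (L: 6>4, CR: -3>-9, R: -5>-8); eliminate a3.
Column R is eliminated: L beats it against every remaining row (a1: 6>4, a4: -8>-9).
Row a4 is eliminated: a1 beats it against every remaining column (L: 6>-4, CR: -3>-7).
For Firm B, L strictly dominates CR on the remaining rows (a1: 6>1); eliminate CR.
Among the remaining strategies, none is strictly dominated by another pure strategy of the same player, so the elimination stops.
Surviving strategies — Firm A: {a1}; Firm B: {L}.

L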